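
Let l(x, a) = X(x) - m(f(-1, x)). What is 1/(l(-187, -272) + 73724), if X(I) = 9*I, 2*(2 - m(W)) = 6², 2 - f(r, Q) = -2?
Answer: 1/72057 ≈ 1.3878e-5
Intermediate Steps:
f(r, Q) = 4 (f(r, Q) = 2 - 1*(-2) = 2 + 2 = 4)
m(W) = -16 (m(W) = 2 - ½*6² = 2 - ½*36 = 2 - 18 = -16)
l(x, a) = 16 + 9*x (l(x, a) = 9*x - 1*(-16) = 9*x + 16 = 16 + 9*x)
1/(l(-187, -272) + 73724) = 1/((16 + 9*(-187)) + 73724) = 1/((16 - 1683) + 73724) = 1/(-1667 + 73724) = 1/72057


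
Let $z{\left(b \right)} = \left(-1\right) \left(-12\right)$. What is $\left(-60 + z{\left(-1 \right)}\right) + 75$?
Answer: $27$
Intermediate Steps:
$z{\left(b \right)} = 12$
$\left(-60 + z{\left(-1 \right)}\right) + 75 = \left(-60 + 12\right) + 75 = -48 + 75 = 27$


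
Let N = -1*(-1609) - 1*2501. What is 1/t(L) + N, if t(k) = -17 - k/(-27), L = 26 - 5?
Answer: -130241/146 ≈ -892.06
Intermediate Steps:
L = 21
t(k) = -17 + k/27 (t(k) = -17 - k*(-1)/27 = -17 - (-1)*k/27 = -17 + k/27)
N = -892 (N = 1609 - 2501 = -892)
1/t(L) + N = 1/(-17 + (1/27)*21) - 892 = 1/(-17 + 7/9) - 892 = 1/(-146/9) - 892 = -9/146 - 892 = -130241/146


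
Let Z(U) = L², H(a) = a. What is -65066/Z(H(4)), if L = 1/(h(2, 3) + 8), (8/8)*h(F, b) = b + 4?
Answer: -14639850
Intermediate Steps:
h(F, b) = 4 + b (h(F, b) = b + 4 = 4 + b)
L = 1/15 (L = 1/((4 + 3) + 8) = 1/(7 + 8) = 1/15 ≈ 0.066667)
Z(U) = 1/225 (Z(U) = (1/15)² = 1/225)
-65066/Z(H(4)) = -65066/1/225 = -65066*225 = -14639850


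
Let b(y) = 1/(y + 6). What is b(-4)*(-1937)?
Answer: -1937/2 ≈ -968.50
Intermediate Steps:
b(y) = 1/(6 + y)
b(-4)*(-1937) = -1937/(6 - 4) = -1937/2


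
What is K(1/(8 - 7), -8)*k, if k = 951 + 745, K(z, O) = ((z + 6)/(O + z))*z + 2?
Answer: 1696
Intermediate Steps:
K(z, O) = 2 + z*(6 + z)/(O + z) (K(z, O) = ((6 + z)/(O + z))*z + 2 = z*(6 + z)/(O + z) + 2 = 2 + z*(6 + z)/(O + z))
k = 1696
K(1/(8 - 7), -8)*k = (((1/(8 - 7))**2 + 2*(-8) + 8/(8 - 7))/(-8 + 1/(8 - 7)))*1696 = (((1/1)**2 - 16 + 8/1)/(-8 + 1/1))*1696 = ((1**2 - 16 + 8*1)/(-8 + 1))*1696 = ((1 - 16 + 8)/(-7))*1696 = -1/7*(-7)*1696 = 1*1696 = 1696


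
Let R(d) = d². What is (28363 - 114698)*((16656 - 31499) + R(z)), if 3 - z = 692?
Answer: -39703567130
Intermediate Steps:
z = -689 (z = 3 - 1*692 = 3 - 692 = -689)
(28363 - 114698)*((16656 - 31499) + R(z)) = (28363 - 114698)*((16656 - 31499) + (-689)²) = -86335*(-14843 + 474721) = -86335*459878 = -39703567130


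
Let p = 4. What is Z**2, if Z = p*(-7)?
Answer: 784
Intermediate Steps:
Z = -28 (Z = 4*(-7) = -28)
Z**2 = (-28)**2 = 784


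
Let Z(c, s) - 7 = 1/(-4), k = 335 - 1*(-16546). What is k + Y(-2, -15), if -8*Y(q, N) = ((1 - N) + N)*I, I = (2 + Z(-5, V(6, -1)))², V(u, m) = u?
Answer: 2159543/128 ≈ 16871.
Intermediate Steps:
k = 16881 (k = 335 + 16546 = 16881)
Z(c, s) = 27/4 (Z(c, s) = 7 + 1/(-4) = 7 - ¼ = 27/4)
I = 1225/16 (I = (2 + 27/4)² = (35/4)² = 1225/16 ≈ 76.563)
Y(q, N) = -1225/128 (Y(q, N) = -((1 - N) + N)*1225/(8*16) = -1225/(8*16) = -⅛*1225/16 = -1225/128)
k + Y(-2, -15) = 16881 - 1225/128 = 2159543/128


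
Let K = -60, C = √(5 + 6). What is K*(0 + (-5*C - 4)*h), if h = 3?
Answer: 720 + 900*√11 ≈ 3705.0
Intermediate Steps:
C = √11 ≈ 3.3166
K*(0 + (-5*C - 4)*h) = -60*(0 + (-5*√11 - 4)*3) = -60*(0 + (-4 - 5*√11)*3) = -60*(0 + (-12 - 15*√11)) = -60*(-12 - 15*√11) = 720 + 900*√11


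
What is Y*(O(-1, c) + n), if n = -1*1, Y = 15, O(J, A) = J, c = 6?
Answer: -30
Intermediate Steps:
n = -1
Y*(O(-1, c) + n) = 15*(-1 - 1) = 15*(-2) = -30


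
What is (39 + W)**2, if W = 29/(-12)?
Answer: 192721/144 ≈ 1338.3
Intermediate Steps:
W = -29/12 (W = 29*(-1/12) = -29/12 ≈ -2.4167)
(39 + W)**2 = (39 - 29/12)**2 = (439/12)**2 = 192721/144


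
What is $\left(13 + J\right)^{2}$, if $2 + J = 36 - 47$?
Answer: $0$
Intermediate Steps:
$J = -13$ ($J = -2 + \left(36 - 47\right) = -2 - 11 = -13$)
$\left(13 + J\right)^{2} = \left(13 - 13\right)^{2} = 0^{2} = 0$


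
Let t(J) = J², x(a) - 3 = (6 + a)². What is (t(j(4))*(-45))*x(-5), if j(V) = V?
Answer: -2880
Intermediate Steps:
x(a) = 3 + (6 + a)²
(t(j(4))*(-45))*x(-5) = (4²*(-45))*(3 + (6 - 5)²) = (16*(-45))*(3 + 1²) = -720*(3 + 1) = -720*4 = -2880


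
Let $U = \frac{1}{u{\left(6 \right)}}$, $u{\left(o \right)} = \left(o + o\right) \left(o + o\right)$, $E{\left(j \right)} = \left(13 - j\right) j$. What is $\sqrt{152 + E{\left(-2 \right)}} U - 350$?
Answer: $-350 + \frac{\sqrt{122}}{144} \approx -349.92$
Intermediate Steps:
$E{\left(j \right)} = j \left(13 - j\right)$
$u{\left(o \right)} = 4 o^{2}$ ($u{\left(o \right)} = 2 o 2 o = 4 o^{2}$)
$U = \frac{1}{144}$ ($U = \frac{1}{4 \cdot 6^{2}} = \frac{1}{4 \cdot 36} = \frac{1}{144} \approx 0.0069444$)
$\sqrt{152 + E{\left(-2 \right)}} U - 350 = \sqrt{152 - 2 \left(13 - -2\right)} \frac{1}{144} - 350 = \sqrt{152 - 2 \left(13 + 2\right)} \frac{1}{144} - 350 = \sqrt{152 - 30} \cdot \frac{1}{144} - 350 = \sqrt{122} \cdot \frac{1}{144} - 350 = \frac{\sqrt{122}}{144} - 350 = -350 + \frac{\sqrt{122}}{144}$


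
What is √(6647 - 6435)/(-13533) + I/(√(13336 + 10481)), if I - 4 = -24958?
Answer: -8318*√23817/7939 - 2*√53/13533 ≈ -161.70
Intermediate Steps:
I = -24954 (I = 4 - 24958 = -24954)
√(6647 - 6435)/(-13533) + I/(√(13336 + 10481)) = √(6647 - 6435)/(-13533) - 24954/√(13336 + 10481) = √212*(-1/13533) - 24954*√23817/23817 = (2*√53)*(-1/13533) - 8318*√23817/7939 = -2*√53/13533 - 8318*√23817/7939 = -8318*√23817/7939 - 2*√53/13533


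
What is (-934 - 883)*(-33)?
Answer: 59961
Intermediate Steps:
(-934 - 883)*(-33) = -1817*(-33) = 59961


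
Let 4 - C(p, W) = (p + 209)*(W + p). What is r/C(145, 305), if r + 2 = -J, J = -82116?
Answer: -41057/79648 ≈ -0.51548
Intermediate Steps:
C(p, W) = 4 - (209 + p)*(W + p) (C(p, W) = 4 - (p + 209)*(W + p) = 4 - (209 + p)*(W + p))
r = 82114 (r = -2 - 1*(-82116) = -2 + 82116 = 82114)
r/C(145, 305) = 82114/(4 - 1*145² - 209*305 - 209*145 - 1*305*145) = 82114/(4 - 1*21025 - 63745 - 30305 - 44225) = 82114/(4 - 21025 - 63745 - 30305 - 44225) = 82114/(-159296) = 82114*(-1/159296) = -41057/79648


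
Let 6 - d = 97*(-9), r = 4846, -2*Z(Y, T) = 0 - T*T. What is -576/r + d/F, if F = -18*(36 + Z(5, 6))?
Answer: -803251/785052 ≈ -1.0232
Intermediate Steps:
Z(Y, T) = T**2/2 (Z(Y, T) = -(0 - T*T)/2 = -(0 - T**2)/2 = -(-1)*T**2/2 = T**2/2)
d = 879 (d = 6 - 97*(-9) = 6 - 1*(-873) = 6 + 873 = 879)
F = -972 (F = -18*(36 + (1/2)*6**2) = -18*(36 + (1/2)*36) = -18*(36 + 18) = -18*54 = -972)
-576/r + d/F = -576/4846 + 879/(-972) = -576*1/4846 + 879*(-1/972) = -288/2423 - 293/324 = -803251/785052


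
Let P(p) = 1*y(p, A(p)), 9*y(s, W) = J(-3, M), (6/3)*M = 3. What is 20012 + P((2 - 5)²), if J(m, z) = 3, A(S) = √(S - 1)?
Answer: 60037/3 ≈ 20012.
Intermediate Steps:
M = 3/2 (M = (½)*3 = 3/2 ≈ 1.5000)
A(S) = √(-1 + S)
y(s, W) = ⅓ (y(s, W) = (⅑)*3 = ⅓)
P(p) = ⅓ (P(p) = 1*(⅓) = ⅓)
20012 + P((2 - 5)²) = 20012 + ⅓ = 60037/3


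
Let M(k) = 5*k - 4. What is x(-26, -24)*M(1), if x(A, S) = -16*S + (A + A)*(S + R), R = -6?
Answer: 1944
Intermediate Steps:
x(A, S) = -16*S + 2*A*(-6 + S) (x(A, S) = -16*S + (A + A)*(S - 6) = -16*S + (2*A)*(-6 + S) = -16*S + 2*A*(-6 + S))
M(k) = -4 + 5*k
x(-26, -24)*M(1) = (-16*(-24) - 12*(-26) + 2*(-26)*(-24))*(-4 + 5*1) = (384 + 312 + 1248)*(-4 + 5) = 1944*1 = 1944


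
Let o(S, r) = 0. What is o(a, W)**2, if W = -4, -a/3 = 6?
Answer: 0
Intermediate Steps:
a = -18 (a = -3*6 = -18)
o(a, W)**2 = 0**2 = 0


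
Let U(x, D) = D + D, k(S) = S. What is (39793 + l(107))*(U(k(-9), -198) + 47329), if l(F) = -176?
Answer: 1859344661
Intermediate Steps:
U(x, D) = 2*D
(39793 + l(107))*(U(k(-9), -198) + 47329) = (39793 - 176)*(2*(-198) + 47329) = 39617*(-396 + 47329) = 39617*46933 = 1859344661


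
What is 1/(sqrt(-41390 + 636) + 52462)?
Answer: 26231/1376151099 - I*sqrt(40754)/2752302198 ≈ 1.9061e-5 - 7.3348e-8*I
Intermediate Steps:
1/(sqrt(-41390 + 636) + 52462) = 1/(sqrt(-40754) + 52462) = 1/(I*sqrt(40754) + 52462) = 1/(52462 + I*sqrt(40754))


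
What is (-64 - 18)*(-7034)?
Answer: 576788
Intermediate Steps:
(-64 - 18)*(-7034) = -82*(-7034) = 576788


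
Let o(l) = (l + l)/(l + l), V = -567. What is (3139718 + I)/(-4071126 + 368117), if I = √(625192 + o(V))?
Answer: -3139718/3703009 - √625193/3703009 ≈ -0.84810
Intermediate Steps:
o(l) = 1 (o(l) = (2*l)/((2*l)) = (2*l)*(1/(2*l)) = 1)
I = √625193 (I = √(625192 + 1) = √625193 ≈ 790.69)
(3139718 + I)/(-4071126 + 368117) = (3139718 + √625193)/(-4071126 + 368117) = (3139718 + √625193)/(-3703009) = (3139718 + √625193)*(-1/3703009) = -3139718/3703009 - √625193/3703009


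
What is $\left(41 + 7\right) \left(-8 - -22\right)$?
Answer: $672$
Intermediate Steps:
$\left(41 + 7\right) \left(-8 - -22\right) = 48 \left(-8 + 22\right) = 48 \cdot 14 = 672$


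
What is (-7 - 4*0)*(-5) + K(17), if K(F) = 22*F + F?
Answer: 426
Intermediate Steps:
K(F) = 23*F
(-7 - 4*0)*(-5) + K(17) = (-7 - 4*0)*(-5) + 23*17 = (-7 + 0)*(-5) + 391 = -7*(-5) + 391 = 35 + 391 = 426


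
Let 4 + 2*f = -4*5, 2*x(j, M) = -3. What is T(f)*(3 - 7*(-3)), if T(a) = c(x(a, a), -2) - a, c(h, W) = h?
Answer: 252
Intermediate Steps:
x(j, M) = -3/2 (x(j, M) = (½)*(-3) = -3/2)
f = -12 (f = -2 + (-4*5)/2 = -2 + (½)*(-20) = -2 - 10 = -12)
T(a) = -3/2 - a
T(f)*(3 - 7*(-3)) = (-3/2 - 1*(-12))*(3 - 7*(-3)) = (-3/2 + 12)*(3 + 21) = (21/2)*24 = 252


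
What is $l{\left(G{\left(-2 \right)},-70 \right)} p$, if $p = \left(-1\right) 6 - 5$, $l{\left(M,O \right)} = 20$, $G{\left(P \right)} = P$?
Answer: $-220$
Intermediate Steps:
$p = -11$ ($p = -6 - 5 = -11$)
$l{\left(G{\left(-2 \right)},-70 \right)} p = 20 \left(-11\right) = -220$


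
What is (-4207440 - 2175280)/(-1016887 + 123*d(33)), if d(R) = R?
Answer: 1595680/253207 ≈ 6.3019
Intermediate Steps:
(-4207440 - 2175280)/(-1016887 + 123*d(33)) = (-4207440 - 2175280)/(-1016887 + 123*33) = -6382720/(-1016887 + 4059) = -6382720/(-1012828) = -6382720*(-1/1012828) = 1595680/253207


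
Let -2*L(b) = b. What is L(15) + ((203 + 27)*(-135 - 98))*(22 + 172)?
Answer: -20792935/2 ≈ -1.0396e+7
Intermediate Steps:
L(b) = -b/2
L(15) + ((203 + 27)*(-135 - 98))*(22 + 172) = -1/2*15 + ((203 + 27)*(-135 - 98))*(22 + 172) = -15/2 + (230*(-233))*194 = -15/2 - 53590*194 = -15/2 - 10396460 = -20792935/2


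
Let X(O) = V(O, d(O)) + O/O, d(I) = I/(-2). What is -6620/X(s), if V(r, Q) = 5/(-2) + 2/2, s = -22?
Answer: 13240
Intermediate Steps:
d(I) = -I/2 (d(I) = I*(-½) = -I/2)
V(r, Q) = -3/2 (V(r, Q) = 5*(-½) + 2*(½) = -5/2 + 1 = -3/2)
X(O) = -½ (X(O) = -3/2 + O/O = -3/2 + 1 = -½)
-6620/X(s) = -6620/(-½) = -6620*(-2) = 13240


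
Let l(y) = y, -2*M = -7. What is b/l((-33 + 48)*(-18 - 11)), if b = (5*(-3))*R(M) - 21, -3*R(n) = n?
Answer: 7/870 ≈ 0.0080460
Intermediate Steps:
M = 7/2 (M = -½*(-7) = 7/2 ≈ 3.5000)
R(n) = -n/3
b = -7/2 (b = (5*(-3))*(-⅓*7/2) - 21 = -15*(-7/6) - 21 = 35/2 - 21 = -7/2 ≈ -3.5000)
b/l((-33 + 48)*(-18 - 11)) = -7*1/((-33 + 48)*(-18 - 11))/2 = -7/(2*(15*(-29))) = -7/2/(-435) = -7/2*(-1/435) = 7/870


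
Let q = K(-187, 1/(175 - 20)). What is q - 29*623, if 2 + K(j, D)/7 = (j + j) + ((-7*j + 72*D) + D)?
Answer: -1787569/155 ≈ -11533.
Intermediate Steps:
K(j, D) = -14 - 35*j + 511*D (K(j, D) = -14 + 7*((j + j) + ((-7*j + 72*D) + D)) = -14 + 7*(2*j + (-7*j + 73*D)) = -14 + 7*(-5*j + 73*D) = -14 + (-35*j + 511*D) = -14 - 35*j + 511*D)
q = 1012816/155 (q = -14 - 35*(-187) + 511/(175 - 20) = -14 + 6545 + 511/155 = 1012816/155 ≈ 6534.3)
q - 29*623 = 1012816/155 - 29*623 = 1012816/155 - 1*18067 = 1012816/155 - 18067 = -1787569/155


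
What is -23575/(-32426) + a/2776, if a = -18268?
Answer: -32932123/5625911 ≈ -5.8537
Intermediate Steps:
-23575/(-32426) + a/2776 = -23575/(-32426) - 18268/2776 = -23575*(-1/32426) - 18268*1/2776 = 23575/32426 - 4567/694 = -32932123/5625911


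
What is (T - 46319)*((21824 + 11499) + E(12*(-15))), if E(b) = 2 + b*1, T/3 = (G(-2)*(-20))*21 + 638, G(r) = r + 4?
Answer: -1555329125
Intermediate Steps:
G(r) = 4 + r
T = -606 (T = 3*(((4 - 2)*(-20))*21 + 638) = 3*((2*(-20))*21 + 638) = 3*(-40*21 + 638) = 3*(-840 + 638) = 3*(-202) = -606)
E(b) = 2 + b
(T - 46319)*((21824 + 11499) + E(12*(-15))) = (-606 - 46319)*((21824 + 11499) + (2 + 12*(-15))) = -46925*(33323 + (2 - 180)) = -46925*(33323 - 178) = -46925*33145 = -1555329125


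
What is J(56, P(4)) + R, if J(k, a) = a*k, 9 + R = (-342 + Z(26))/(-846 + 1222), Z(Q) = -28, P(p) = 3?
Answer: 29707/188 ≈ 158.02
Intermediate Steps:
R = -1877/188 (R = -9 + (-342 - 28)/(-846 + 1222) = -9 - 370/376 = -9 - 370*1/376 = -9 - 185/188 = -1877/188 ≈ -9.9840)
J(56, P(4)) + R = 3*56 - 1877/188 = 168 - 1877/188 = 29707/188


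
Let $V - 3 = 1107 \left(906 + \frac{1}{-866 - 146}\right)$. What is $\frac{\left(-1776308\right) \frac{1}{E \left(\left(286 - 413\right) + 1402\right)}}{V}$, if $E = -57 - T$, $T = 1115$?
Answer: $\frac{449405924}{379170866967975} \approx 1.1852 \cdot 10^{-6}$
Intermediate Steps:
$E = -1172$ ($E = -57 - 1115 = -1172$)
$V = \frac{1014979233}{1012}$ ($V = 3 + 1107 \left(906 + \frac{1}{-866 - 146}\right) = 3 + 1107 \left(906 + \frac{1}{-1012}\right) = 3 + 1107 \left(906 - \frac{1}{1012}\right) = 3 + 1107 \cdot \frac{916871}{1012} = 3 + \frac{1014976197}{1012} = \frac{1014979233}{1012} \approx 1.0029 \cdot 10^{6}$)
$\frac{\left(-1776308\right) \frac{1}{E \left(\left(286 - 413\right) + 1402\right)}}{V} = \frac{\left(-1776308\right) \frac{1}{\left(-1172\right) \left(\left(286 - 413\right) + 1402\right)}}{\frac{1014979233}{1012}} = - \frac{1776308}{\left(-1172\right) \left(-127 + 1402\right)} \frac{1012}{1014979233} = - \frac{1776308}{\left(-1172\right) 1275} \cdot \frac{1012}{1014979233} = - \frac{1776308}{-1494300} \cdot \frac{1012}{1014979233} = \left(-1776308\right) \left(- \frac{1}{1494300}\right) \frac{1012}{1014979233} = \frac{444077}{373575} \cdot \frac{1012}{1014979233} = \frac{449405924}{379170866967975}$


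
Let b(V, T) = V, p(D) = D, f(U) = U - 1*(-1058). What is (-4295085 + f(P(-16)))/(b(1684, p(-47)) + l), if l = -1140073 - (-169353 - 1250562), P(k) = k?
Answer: -4294043/281526 ≈ -15.253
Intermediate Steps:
f(U) = 1058 + U (f(U) = U + 1058 = 1058 + U)
l = 279842 (l = -1140073 - 1*(-1419915) = -1140073 + 1419915 = 279842)
(-4295085 + f(P(-16)))/(b(1684, p(-47)) + l) = (-4295085 + (1058 - 16))/(1684 + 279842) = (-4295085 + 1042)/281526 = -4294043*1/281526 = -4294043/281526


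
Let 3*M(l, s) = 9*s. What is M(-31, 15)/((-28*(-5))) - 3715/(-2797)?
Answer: 129193/78316 ≈ 1.6496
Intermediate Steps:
M(l, s) = 3*s (M(l, s) = (9*s)/3 = 3*s)
M(-31, 15)/((-28*(-5))) - 3715/(-2797) = (3*15)/((-28*(-5))) - 3715/(-2797) = 45/140 - 3715*(-1/2797) = 45*(1/140) + 3715/2797 = 9/28 + 3715/2797 = 129193/78316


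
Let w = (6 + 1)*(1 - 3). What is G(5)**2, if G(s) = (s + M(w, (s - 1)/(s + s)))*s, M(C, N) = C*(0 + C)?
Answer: 1010025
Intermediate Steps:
w = -14 (w = 7*(-2) = -14)
M(C, N) = C**2 (M(C, N) = C*C = C**2)
G(s) = s*(196 + s) (G(s) = (s + (-14)**2)*s = (s + 196)*s = (196 + s)*s = s*(196 + s))
G(5)**2 = (5*(196 + 5))**2 = (5*201)**2 = 1005**2 = 1010025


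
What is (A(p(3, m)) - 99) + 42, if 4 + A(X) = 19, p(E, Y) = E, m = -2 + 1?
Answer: -42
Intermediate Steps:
m = -1
A(X) = 15 (A(X) = -4 + 19 = 15)
(A(p(3, m)) - 99) + 42 = (15 - 99) + 42 = -84 + 42 = -42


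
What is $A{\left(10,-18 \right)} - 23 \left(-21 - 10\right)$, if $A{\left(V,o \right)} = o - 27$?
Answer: $668$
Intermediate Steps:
$A{\left(V,o \right)} = -27 + o$
$A{\left(10,-18 \right)} - 23 \left(-21 - 10\right) = \left(-27 - 18\right) - 23 \left(-21 - 10\right) = -45 - -713 = -45 + 713 = 668$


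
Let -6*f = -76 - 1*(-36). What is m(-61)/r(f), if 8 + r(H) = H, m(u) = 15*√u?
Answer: -45*I*√61/4 ≈ -87.865*I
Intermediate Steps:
f = 20/3 (f = -(-76 - 1*(-36))/6 = -(-76 + 36)/6 = -⅙*(-40) = 20/3 ≈ 6.6667)
r(H) = -8 + H
m(-61)/r(f) = (15*√(-61))/(-8 + 20/3) = (15*(I*√61))/(-4/3) = (15*I*√61)*(-¾) = -45*I*√61/4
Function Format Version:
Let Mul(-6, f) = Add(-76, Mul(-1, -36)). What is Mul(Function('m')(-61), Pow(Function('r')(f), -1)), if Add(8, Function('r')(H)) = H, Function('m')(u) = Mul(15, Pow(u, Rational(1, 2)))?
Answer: Mul(Rational(-45, 4), I, Pow(61, Rational(1, 2))) ≈ Mul(-87.865, I)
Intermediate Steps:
f = Rational(20, 3) (f = Mul(Rational(-1, 6), Add(-76, Mul(-1, -36))) = Mul(Rational(-1, 6), Add(-76, 36)) = Mul(Rational(-1, 6), -40) = Rational(20, 3) ≈ 6.6667)
Function('r')(H) = Add(-8, H)
Mul(Function('m')(-61), Pow(Function('r')(f), -1)) = Mul(Mul(15, Pow(-61, Rational(1, 2))), Pow(Add(-8, Rational(20, 3)), -1)) = Mul(Mul(15, Mul(I, Pow(61, Rational(1, 2)))), Pow(Rational(-4, 3), -1)) = Mul(Mul(15, I, Pow(61, Rational(1, 2))), Rational(-3, 4)) = Mul(Rational(-45, 4), I, Pow(61, Rational(1, 2)))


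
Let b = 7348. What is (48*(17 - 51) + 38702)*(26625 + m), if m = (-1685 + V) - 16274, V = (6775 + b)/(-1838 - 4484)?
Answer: 35007073035/109 ≈ 3.2117e+8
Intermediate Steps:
V = -487/218 (V = (6775 + 7348)/(-1838 - 4484) = 14123/(-6322) = 14123*(-1/6322) = -487/218 ≈ -2.2339)
m = -3915549/218 (m = (-1685 - 487/218) - 16274 = -367817/218 - 16274 = -3915549/218 ≈ -17961.)
(48*(17 - 51) + 38702)*(26625 + m) = (48*(17 - 51) + 38702)*(26625 - 3915549/218) = (48*(-34) + 38702)*(1888701/218) = (-1632 + 38702)*(1888701/218) = 37070*(1888701/218) = 35007073035/109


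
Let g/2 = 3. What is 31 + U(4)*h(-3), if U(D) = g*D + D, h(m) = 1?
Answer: 59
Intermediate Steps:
g = 6 (g = 2*3 = 6)
U(D) = 7*D (U(D) = 6*D + D = 7*D)
31 + U(4)*h(-3) = 31 + (7*4)*1 = 31 + 28*1 = 31 + 28 = 59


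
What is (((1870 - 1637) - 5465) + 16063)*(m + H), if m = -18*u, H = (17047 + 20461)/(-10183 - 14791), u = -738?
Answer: 1796413998374/12487 ≈ 1.4386e+8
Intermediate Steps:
H = -18754/12487 (H = 37508/(-24974) = 37508*(-1/24974) = -18754/12487 ≈ -1.5019)
m = 13284 (m = -18*(-738) = 13284)
(((1870 - 1637) - 5465) + 16063)*(m + H) = (((1870 - 1637) - 5465) + 16063)*(13284 - 18754/12487) = ((233 - 5465) + 16063)*(165858554/12487) = (-5232 + 16063)*(165858554/12487) = 10831*(165858554/12487) = 1796413998374/12487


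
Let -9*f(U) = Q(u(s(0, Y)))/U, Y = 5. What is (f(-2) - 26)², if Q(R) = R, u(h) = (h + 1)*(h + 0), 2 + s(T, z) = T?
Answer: 54289/81 ≈ 670.23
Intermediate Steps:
s(T, z) = -2 + T
u(h) = h*(1 + h) (u(h) = (1 + h)*h = h*(1 + h))
f(U) = -2/(9*U) (f(U) = -(-2 + 0)*(1 + (-2 + 0))/(9*U) = -(-2*(1 - 2))/(9*U) = -(-2*(-1))/(9*U) = -2/(9*U))
(f(-2) - 26)² = (-2/9/(-2) - 26)² = (-2/9*(-½) - 26)² = (⅑ - 26)² = (-233/9)² = 54289/81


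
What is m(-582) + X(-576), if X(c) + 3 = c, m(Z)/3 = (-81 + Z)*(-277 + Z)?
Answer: 1707972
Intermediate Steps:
m(Z) = 3*(-277 + Z)*(-81 + Z) (m(Z) = 3*((-81 + Z)*(-277 + Z)) = 3*((-277 + Z)*(-81 + Z)) = 3*(-277 + Z)*(-81 + Z))
X(c) = -3 + c
m(-582) + X(-576) = (67311 - 1074*(-582) + 3*(-582)²) + (-3 - 576) = (67311 + 625068 + 3*338724) - 579 = (67311 + 625068 + 1016172) - 579 = 1708551 - 579 = 1707972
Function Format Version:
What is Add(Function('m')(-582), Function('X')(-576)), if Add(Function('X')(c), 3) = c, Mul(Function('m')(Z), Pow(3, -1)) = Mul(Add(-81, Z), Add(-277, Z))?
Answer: 1707972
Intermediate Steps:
Function('m')(Z) = Mul(3, Add(-277, Z), Add(-81, Z)) (Function('m')(Z) = Mul(3, Mul(Add(-81, Z), Add(-277, Z))) = Mul(3, Mul(Add(-277, Z), Add(-81, Z))) = Mul(3, Add(-277, Z), Add(-81, Z)))
Function('X')(c) = Add(-3, c)
Add(Function('m')(-582), Function('X')(-576)) = Add(Add(67311, Mul(-1074, -582), Mul(3, Pow(-582, 2))), Add(-3, -576)) = Add(Add(67311, 625068, Mul(3, 338724)), -579) = Add(Add(67311, 625068, 1016172), -579) = Add(1708551, -579) = 1707972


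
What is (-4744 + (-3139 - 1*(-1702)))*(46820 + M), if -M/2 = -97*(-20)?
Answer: -265412140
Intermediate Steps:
M = -3880 (M = -(-194)*(-20) = -2*1940 = -3880)
(-4744 + (-3139 - 1*(-1702)))*(46820 + M) = (-4744 + (-3139 - 1*(-1702)))*(46820 - 3880) = (-4744 + (-3139 + 1702))*42940 = (-4744 - 1437)*42940 = -6181*42940 = -265412140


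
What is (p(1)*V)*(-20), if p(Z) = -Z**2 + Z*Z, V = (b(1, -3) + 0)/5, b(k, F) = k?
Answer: 0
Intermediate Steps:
V = 1/5 (V = (1 + 0)/5 = 1*(1/5) = 1/5 ≈ 0.20000)
p(Z) = 0 (p(Z) = -Z**2 + Z**2 = 0)
(p(1)*V)*(-20) = (0*(1/5))*(-20) = 0*(-20) = 0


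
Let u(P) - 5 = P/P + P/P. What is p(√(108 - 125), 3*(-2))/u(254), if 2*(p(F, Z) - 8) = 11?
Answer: 27/14 ≈ 1.9286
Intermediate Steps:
u(P) = 7 (u(P) = 5 + (P/P + P/P) = 5 + (1 + 1) = 5 + 2 = 7)
p(F, Z) = 27/2 (p(F, Z) = 8 + (½)*11 = 8 + 11/2 = 27/2)
p(√(108 - 125), 3*(-2))/u(254) = (27/2)/7 = (27/2)*(⅐) = 27/14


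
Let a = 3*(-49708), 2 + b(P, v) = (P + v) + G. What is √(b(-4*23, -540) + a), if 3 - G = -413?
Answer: I*√149342 ≈ 386.45*I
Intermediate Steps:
G = 416 (G = 3 - 1*(-413) = 3 + 413 = 416)
b(P, v) = 414 + P + v (b(P, v) = -2 + ((P + v) + 416) = -2 + (416 + P + v) = 414 + P + v)
a = -149124
√(b(-4*23, -540) + a) = √((414 - 4*23 - 540) - 149124) = √((414 - 92 - 540) - 149124) = √(-218 - 149124) = √(-149342) = I*√149342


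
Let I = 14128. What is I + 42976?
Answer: 57104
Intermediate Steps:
I + 42976 = 14128 + 42976 = 57104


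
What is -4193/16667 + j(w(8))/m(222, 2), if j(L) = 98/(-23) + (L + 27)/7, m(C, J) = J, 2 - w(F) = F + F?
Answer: -1114325/766682 ≈ -1.4534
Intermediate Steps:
w(F) = 2 - 2*F (w(F) = 2 - (F + F) = 2 - 2*F)
j(L) = -65/161 + L/7 (j(L) = 98*(-1/23) + (27 + L)*(⅐) = -98/23 + (27/7 + L/7) = -65/161 + L/7)
-4193/16667 + j(w(8))/m(222, 2) = -4193/16667 + (-65/161 + (2 - 2*8)/7)/2 = -4193*1/16667 + (-65/161 + (2 - 16)/7)*(½) = -599/2381 + (-65/161 + (⅐)*(-14))*(½) = -599/2381 + (-65/161 - 2)*(½) = -599/2381 - 387/161*½ = -599/2381 - 387/322 = -1114325/766682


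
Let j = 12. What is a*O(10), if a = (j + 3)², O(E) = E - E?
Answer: 0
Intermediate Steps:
O(E) = 0
a = 225 (a = (12 + 3)² = 15² = 225)
a*O(10) = 225*0 = 0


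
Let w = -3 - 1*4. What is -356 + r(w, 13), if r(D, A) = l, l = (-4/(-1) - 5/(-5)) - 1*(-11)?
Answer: -340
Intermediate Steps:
w = -7 (w = -3 - 4 = -7)
l = 16 (l = (-4*(-1) - 5*(-⅕)) + 11 = (4 + 1) + 11 = 5 + 11 = 16)
r(D, A) = 16
-356 + r(w, 13) = -356 + 16 = -340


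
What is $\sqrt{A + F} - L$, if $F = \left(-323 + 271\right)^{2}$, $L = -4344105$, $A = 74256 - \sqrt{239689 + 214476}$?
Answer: $4344105 + \sqrt{76960 - \sqrt{454165}} \approx 4.3444 \cdot 10^{6}$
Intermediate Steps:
$A = 74256 - \sqrt{454165} \approx 73582.0$
$F = 2704$ ($F = \left(-52\right)^{2} = 2704$)
$\sqrt{A + F} - L = \sqrt{\left(74256 - \sqrt{454165}\right) + 2704} - -4344105 = \sqrt{76960 - \sqrt{454165}} + 4344105 = 4344105 + \sqrt{76960 - \sqrt{454165}}$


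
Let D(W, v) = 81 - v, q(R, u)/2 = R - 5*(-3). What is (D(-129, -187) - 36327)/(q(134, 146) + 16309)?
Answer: -36059/16607 ≈ -2.1713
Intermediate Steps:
q(R, u) = 30 + 2*R (q(R, u) = 2*(R - 5*(-3)) = 2*(R + 15) = 2*(15 + R) = 30 + 2*R)
(D(-129, -187) - 36327)/(q(134, 146) + 16309) = ((81 - 1*(-187)) - 36327)/((30 + 2*134) + 16309) = ((81 + 187) - 36327)/((30 + 268) + 16309) = (268 - 36327)/(298 + 16309) = -36059/16607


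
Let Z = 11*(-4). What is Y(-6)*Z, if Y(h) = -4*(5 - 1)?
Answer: 704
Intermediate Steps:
Z = -44
Y(h) = -16 (Y(h) = -4*4 = -16)
Y(-6)*Z = -16*(-44) = 704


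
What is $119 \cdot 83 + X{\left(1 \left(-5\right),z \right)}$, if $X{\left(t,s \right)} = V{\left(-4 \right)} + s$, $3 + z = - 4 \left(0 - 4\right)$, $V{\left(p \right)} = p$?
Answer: $9886$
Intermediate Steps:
$z = 13$ ($z = -3 - 4 \left(0 - 4\right) = -3 - -16 = -3 + 16 = 13$)
$X{\left(t,s \right)} = -4 + s$
$119 \cdot 83 + X{\left(1 \left(-5\right),z \right)} = 119 \cdot 83 + \left(-4 + 13\right) = 9877 + 9 = 9886$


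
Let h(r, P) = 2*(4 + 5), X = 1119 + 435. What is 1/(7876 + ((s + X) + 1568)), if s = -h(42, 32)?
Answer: 1/10980 ≈ 9.1075e-5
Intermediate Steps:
X = 1554
h(r, P) = 18 (h(r, P) = 2*9 = 18)
s = -18 (s = -1*18 = -18)
1/(7876 + ((s + X) + 1568)) = 1/(7876 + ((-18 + 1554) + 1568)) = 1/(7876 + (1536 + 1568)) = 1/(7876 + 3104) = 1/10980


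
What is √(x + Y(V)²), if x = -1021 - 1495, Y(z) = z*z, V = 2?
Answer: 50*I ≈ 50.0*I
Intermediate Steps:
Y(z) = z²
x = -2516
√(x + Y(V)²) = √(-2516 + (2²)²) = √(-2516 + 4²) = √(-2516 + 16) = √(-2500) = 50*I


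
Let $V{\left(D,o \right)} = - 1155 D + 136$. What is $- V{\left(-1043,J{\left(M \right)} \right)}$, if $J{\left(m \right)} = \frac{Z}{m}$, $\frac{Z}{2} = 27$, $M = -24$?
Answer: $-1204801$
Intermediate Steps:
$Z = 54$ ($Z = 2 \cdot 27 = 54$)
$J{\left(m \right)} = \frac{54}{m}$
$V{\left(D,o \right)} = 136 - 1155 D$
$- V{\left(-1043,J{\left(M \right)} \right)} = - (136 - -1204665) = - (136 + 1204665) = \left(-1\right) 1204801 = -1204801$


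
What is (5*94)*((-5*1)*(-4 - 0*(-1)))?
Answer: 9400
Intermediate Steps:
(5*94)*((-5*1)*(-4 - 0*(-1))) = 470*(-5*(-4 - 1*0)) = 470*(-5*(-4 + 0)) = 470*(-5*(-4)) = 470*20 = 9400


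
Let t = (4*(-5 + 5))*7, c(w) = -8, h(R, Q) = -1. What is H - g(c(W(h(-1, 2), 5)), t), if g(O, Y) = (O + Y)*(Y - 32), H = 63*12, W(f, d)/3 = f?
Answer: 500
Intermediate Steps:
W(f, d) = 3*f
H = 756
t = 0 (t = (4*0)*7 = 0*7 = 0)
g(O, Y) = (-32 + Y)*(O + Y) (g(O, Y) = (O + Y)*(-32 + Y) = (-32 + Y)*(O + Y))
H - g(c(W(h(-1, 2), 5)), t) = 756 - (0² - 32*(-8) - 32*0 - 8*0) = 756 - (0 + 256 + 0 + 0) = 756 - 1*256 = 756 - 256 = 500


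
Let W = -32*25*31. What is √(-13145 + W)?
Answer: I*√37945 ≈ 194.79*I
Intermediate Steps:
W = -24800 (W = -800*31 = -24800)
√(-13145 + W) = √(-13145 - 24800) = √(-37945) = I*√37945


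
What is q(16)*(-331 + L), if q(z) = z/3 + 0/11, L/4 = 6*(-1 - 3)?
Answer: -6832/3 ≈ -2277.3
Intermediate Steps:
L = -96 (L = 4*(6*(-1 - 3)) = 4*(6*(-4)) = 4*(-24) = -96)
q(z) = z/3 (q(z) = z*(1/3) + 0*(1/11) = z/3 + 0 = z/3)
q(16)*(-331 + L) = ((1/3)*16)*(-331 - 96) = (16/3)*(-427) = -6832/3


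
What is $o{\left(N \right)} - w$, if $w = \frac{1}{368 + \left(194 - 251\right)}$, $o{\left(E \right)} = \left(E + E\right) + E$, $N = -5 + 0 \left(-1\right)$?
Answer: $- \frac{4666}{311} \approx -15.003$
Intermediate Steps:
$N = -5$ ($N = -5 + 0 = -5$)
$o{\left(E \right)} = 3 E$ ($o{\left(E \right)} = 2 E + E = 3 E$)
$w = \frac{1}{311}$ ($w = \frac{1}{368 + \left(194 - 251\right)} = \frac{1}{368 - 57} = \frac{1}{311} \approx 0.0032154$)
$o{\left(N \right)} - w = 3 \left(-5\right) - \frac{1}{311} = -15 - \frac{1}{311} = - \frac{4666}{311}$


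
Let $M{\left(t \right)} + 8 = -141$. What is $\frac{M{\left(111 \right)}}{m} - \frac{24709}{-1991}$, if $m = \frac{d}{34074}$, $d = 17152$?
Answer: $- \frac{4842274999}{17074816} \approx -283.59$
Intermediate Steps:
$M{\left(t \right)} = -149$ ($M{\left(t \right)} = -8 - 141 = -149$)
$m = \frac{8576}{17037}$ ($m = \frac{17152}{34074} = 17152 \cdot \frac{1}{34074} = \frac{8576}{17037} \approx 0.50338$)
$\frac{M{\left(111 \right)}}{m} - \frac{24709}{-1991} = - \frac{149}{\frac{8576}{17037}} - \frac{24709}{-1991} = \left(-149\right) \frac{17037}{8576} - - \frac{24709}{1991} = - \frac{2538513}{8576} + \frac{24709}{1991} = - \frac{4842274999}{17074816}$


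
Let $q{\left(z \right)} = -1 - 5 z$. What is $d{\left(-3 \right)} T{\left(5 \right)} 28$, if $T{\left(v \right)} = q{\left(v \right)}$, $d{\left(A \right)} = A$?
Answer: $2184$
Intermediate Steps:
$T{\left(v \right)} = -1 - 5 v$
$d{\left(-3 \right)} T{\left(5 \right)} 28 = - 3 \left(-1 - 25\right) 28 = \left(-3\right) \left(-26\right) 28 = 78 \cdot 28 = 2184$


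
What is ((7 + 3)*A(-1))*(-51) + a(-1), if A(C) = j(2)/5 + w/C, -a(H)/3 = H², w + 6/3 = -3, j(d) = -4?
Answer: -2145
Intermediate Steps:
w = -5 (w = -2 - 3 = -5)
a(H) = -3*H²
A(C) = -⅘ - 5/C (A(C) = -4/5 - 5/C = -4*⅕ - 5/C = -⅘ - 5/C)
((7 + 3)*A(-1))*(-51) + a(-1) = ((7 + 3)*(-⅘ - 5/(-1)))*(-51) - 3*(-1)² = (10*(-⅘ - 5*(-1)))*(-51) - 3*1 = (10*(-⅘ + 5))*(-51) - 3 = (10*(21/5))*(-51) - 3 = 42*(-51) - 3 = -2142 - 3 = -2145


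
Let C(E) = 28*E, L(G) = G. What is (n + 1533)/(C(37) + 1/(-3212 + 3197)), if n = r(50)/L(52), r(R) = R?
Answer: 598245/404014 ≈ 1.4808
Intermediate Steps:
n = 25/26 (n = 50/52 = 50*(1/52) = 25/26 ≈ 0.96154)
(n + 1533)/(C(37) + 1/(-3212 + 3197)) = (25/26 + 1533)/(28*37 + 1/(-3212 + 3197)) = 39883/(26*(1036 + 1/(-15))) = 39883/(26*(1036 - 1/15)) = 39883/(26*(15539/15)) = (39883/26)*(15/15539) = 598245/404014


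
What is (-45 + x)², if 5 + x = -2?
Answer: 2704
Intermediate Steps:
x = -7 (x = -5 - 2 = -7)
(-45 + x)² = (-45 - 7)² = (-52)² = 2704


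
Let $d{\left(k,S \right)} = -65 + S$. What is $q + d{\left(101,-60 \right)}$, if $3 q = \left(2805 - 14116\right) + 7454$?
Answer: $- \frac{4232}{3} \approx -1410.7$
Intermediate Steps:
$q = - \frac{3857}{3}$ ($q = \frac{\left(2805 - 14116\right) + 7454}{3} = \frac{-11311 + 7454}{3} = \frac{1}{3} \left(-3857\right) = - \frac{3857}{3} \approx -1285.7$)
$q + d{\left(101,-60 \right)} = - \frac{3857}{3} - 125 = - \frac{4232}{3}$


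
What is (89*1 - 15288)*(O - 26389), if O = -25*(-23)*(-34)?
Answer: 698226861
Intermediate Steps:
O = -19550 (O = 575*(-34) = -19550)
(89*1 - 15288)*(O - 26389) = (89*1 - 15288)*(-19550 - 26389) = (89 - 15288)*(-45939) = -15199*(-45939) = 698226861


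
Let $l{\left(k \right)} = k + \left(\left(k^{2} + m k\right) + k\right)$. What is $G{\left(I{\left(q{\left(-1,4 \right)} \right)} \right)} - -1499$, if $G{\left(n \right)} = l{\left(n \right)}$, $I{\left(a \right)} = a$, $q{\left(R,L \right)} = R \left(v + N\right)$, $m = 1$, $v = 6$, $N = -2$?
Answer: $1503$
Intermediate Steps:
$q{\left(R,L \right)} = 4 R$ ($q{\left(R,L \right)} = R \left(6 - 2\right) = R 4 = 4 R$)
$l{\left(k \right)} = k^{2} + 3 k$ ($l{\left(k \right)} = k + \left(\left(k^{2} + 1 k\right) + k\right) = k + \left(\left(k^{2} + k\right) + k\right) = k + \left(\left(k + k^{2}\right) + k\right) = k + \left(k^{2} + 2 k\right) = k^{2} + 3 k$)
$G{\left(n \right)} = n \left(3 + n\right)$
$G{\left(I{\left(q{\left(-1,4 \right)} \right)} \right)} - -1499 = 4 \left(-1\right) \left(3 + 4 \left(-1\right)\right) - -1499 = - 4 \left(3 - 4\right) + 1499 = \left(-4\right) \left(-1\right) + 1499 = 4 + 1499 = 1503$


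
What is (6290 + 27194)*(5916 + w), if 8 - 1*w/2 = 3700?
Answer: -49154512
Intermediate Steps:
w = -7384 (w = 16 - 2*3700 = 16 - 7400 = -7384)
(6290 + 27194)*(5916 + w) = (6290 + 27194)*(5916 - 7384) = 33484*(-1468) = -49154512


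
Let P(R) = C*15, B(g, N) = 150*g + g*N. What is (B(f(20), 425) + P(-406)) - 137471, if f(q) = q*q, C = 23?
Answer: 92874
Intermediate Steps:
f(q) = q²
B(g, N) = 150*g + N*g
P(R) = 345 (P(R) = 23*15 = 345)
(B(f(20), 425) + P(-406)) - 137471 = (20²*(150 + 425) + 345) - 137471 = (400*575 + 345) - 137471 = (230000 + 345) - 137471 = 230345 - 137471 = 92874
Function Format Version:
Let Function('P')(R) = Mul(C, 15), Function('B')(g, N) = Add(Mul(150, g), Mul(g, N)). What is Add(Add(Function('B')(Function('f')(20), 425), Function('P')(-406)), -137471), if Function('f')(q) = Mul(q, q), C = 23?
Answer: 92874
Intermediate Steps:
Function('f')(q) = Pow(q, 2)
Function('B')(g, N) = Add(Mul(150, g), Mul(N, g))
Function('P')(R) = 345 (Function('P')(R) = Mul(23, 15) = 345)
Add(Add(Function('B')(Function('f')(20), 425), Function('P')(-406)), -137471) = Add(Add(Mul(Pow(20, 2), Add(150, 425)), 345), -137471) = Add(Add(Mul(400, 575), 345), -137471) = Add(Add(230000, 345), -137471) = Add(230345, -137471) = 92874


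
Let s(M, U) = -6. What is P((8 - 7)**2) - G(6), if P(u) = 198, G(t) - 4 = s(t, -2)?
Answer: 200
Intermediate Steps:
G(t) = -2 (G(t) = 4 - 6 = -2)
P((8 - 7)**2) - G(6) = 198 - 1*(-2) = 198 + 2 = 200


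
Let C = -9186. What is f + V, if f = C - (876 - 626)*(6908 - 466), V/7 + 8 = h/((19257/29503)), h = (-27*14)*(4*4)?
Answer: -220683066/131 ≈ -1.6846e+6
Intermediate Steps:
h = -6048 (h = -378*16 = -6048)
V = -8504200/131 (V = -56 + 7*(-6048/(19257/29503)) = -56 + 7*(-6048/(19257*(1/29503))) = -56 + 7*(-6048/19257/29503) = -56 + 7*(-6048*29503/19257) = -56 + 7*(-8496864/917) = -56 - 8496864/131 = -8504200/131 ≈ -64918.)
f = -1619686 (f = -9186 - (876 - 626)*(6908 - 466) = -9186 - 250*6442 = -9186 - 1*1610500 = -9186 - 1610500 = -1619686)
f + V = -1619686 - 8504200/131 = -220683066/131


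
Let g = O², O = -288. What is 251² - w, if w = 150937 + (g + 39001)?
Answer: -209881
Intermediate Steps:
g = 82944 (g = (-288)² = 82944)
w = 272882 (w = 150937 + (82944 + 39001) = 150937 + 121945 = 272882)
251² - w = 251² - 1*272882 = 63001 - 272882 = -209881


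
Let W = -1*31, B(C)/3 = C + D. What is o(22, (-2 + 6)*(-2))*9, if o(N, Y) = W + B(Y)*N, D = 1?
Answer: -4437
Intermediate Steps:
B(C) = 3 + 3*C (B(C) = 3*(C + 1) = 3*(1 + C) = 3 + 3*C)
W = -31
o(N, Y) = -31 + N*(3 + 3*Y) (o(N, Y) = -31 + (3 + 3*Y)*N = -31 + N*(3 + 3*Y))
o(22, (-2 + 6)*(-2))*9 = (-31 + 3*22*(1 + (-2 + 6)*(-2)))*9 = (-31 + 3*22*(1 + 4*(-2)))*9 = (-31 + 3*22*(1 - 8))*9 = (-31 + 3*22*(-7))*9 = (-31 - 462)*9 = -493*9 = -4437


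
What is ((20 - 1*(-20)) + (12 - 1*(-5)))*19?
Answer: 1083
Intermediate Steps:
((20 - 1*(-20)) + (12 - 1*(-5)))*19 = ((20 + 20) + (12 + 5))*19 = (40 + 17)*19 = 57*19 = 1083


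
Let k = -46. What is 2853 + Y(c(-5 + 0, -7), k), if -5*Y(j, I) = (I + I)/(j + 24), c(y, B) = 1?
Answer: 356717/125 ≈ 2853.7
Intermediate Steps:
Y(j, I) = -2*I/(5*(24 + j)) (Y(j, I) = -(I + I)/(5*(j + 24)) = -2*I/(5*(24 + j)))
2853 + Y(c(-5 + 0, -7), k) = 2853 - 2*(-46)/(120 + 5*1) = 2853 - 2*(-46)/(120 + 5) = 2853 - 2*(-46)/125 = 2853 - 2*(-46)*1/125 = 2853 + 92/125 = 356717/125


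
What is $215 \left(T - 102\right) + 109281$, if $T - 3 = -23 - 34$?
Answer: $75741$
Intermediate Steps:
$T = -54$ ($T = 3 - 57 = -54$)
$215 \left(T - 102\right) + 109281 = 215 \left(-54 - 102\right) + 109281 = 215 \left(-156\right) + 109281 = -33540 + 109281 = 75741$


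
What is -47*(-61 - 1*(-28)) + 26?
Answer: 1577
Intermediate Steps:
-47*(-61 - 1*(-28)) + 26 = -47*(-61 + 28) + 26 = -47*(-33) + 26 = 1551 + 26 = 1577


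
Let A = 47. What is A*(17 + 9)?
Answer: 1222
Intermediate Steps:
A*(17 + 9) = 47*(17 + 9) = 47*26 = 1222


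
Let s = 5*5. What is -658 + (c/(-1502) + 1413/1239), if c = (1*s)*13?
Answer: -407601291/620326 ≈ -657.08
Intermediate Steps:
s = 25
c = 325 (c = (1*25)*13 = 25*13 = 325)
-658 + (c/(-1502) + 1413/1239) = -658 + (325/(-1502) + 1413/1239) = -658 + (325*(-1/1502) + 1413*(1/1239)) = -658 + (-325/1502 + 471/413) = -658 + 573217/620326 = -407601291/620326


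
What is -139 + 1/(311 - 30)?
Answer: -39058/281 ≈ -139.00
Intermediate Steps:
-139 + 1/(311 - 30) = -139 + 1/281 = -39058/281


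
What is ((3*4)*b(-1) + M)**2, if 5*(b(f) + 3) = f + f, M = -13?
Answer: 72361/25 ≈ 2894.4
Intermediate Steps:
b(f) = -3 + 2*f/5 (b(f) = -3 + (f + f)/5 = -3 + (2*f)/5 = -3 + 2*f/5)
((3*4)*b(-1) + M)**2 = ((3*4)*(-3 + (2/5)*(-1)) - 13)**2 = (12*(-3 - 2/5) - 13)**2 = (12*(-17/5) - 13)**2 = (-204/5 - 13)**2 = (-269/5)**2 = 72361/25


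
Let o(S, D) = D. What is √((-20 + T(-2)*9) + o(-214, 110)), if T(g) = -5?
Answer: 3*√5 ≈ 6.7082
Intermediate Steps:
√((-20 + T(-2)*9) + o(-214, 110)) = √((-20 - 5*9) + 110) = √((-20 - 45) + 110) = √(-65 + 110) = √45 = 3*√5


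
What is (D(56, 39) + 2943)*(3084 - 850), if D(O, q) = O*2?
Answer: 6824870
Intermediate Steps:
D(O, q) = 2*O
(D(56, 39) + 2943)*(3084 - 850) = (2*56 + 2943)*(3084 - 850) = (112 + 2943)*2234 = 3055*2234 = 6824870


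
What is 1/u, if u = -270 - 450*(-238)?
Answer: 1/106830 ≈ 9.3607e-6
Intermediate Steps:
u = 106830 (u = -270 + 107100 = 106830)
1/u = 1/106830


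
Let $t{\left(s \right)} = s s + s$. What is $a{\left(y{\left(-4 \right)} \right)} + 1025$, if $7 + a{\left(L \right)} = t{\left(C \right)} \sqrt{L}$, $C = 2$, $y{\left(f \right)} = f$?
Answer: $1018 + 12 i \approx 1018.0 + 12.0 i$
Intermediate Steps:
$t{\left(s \right)} = s + s^{2}$ ($t{\left(s \right)} = s^{2} + s = s + s^{2}$)
$a{\left(L \right)} = -7 + 6 \sqrt{L}$ ($a{\left(L \right)} = -7 + 2 \left(1 + 2\right) \sqrt{L} = -7 + 2 \cdot 3 \sqrt{L} = -7 + 6 \sqrt{L}$)
$a{\left(y{\left(-4 \right)} \right)} + 1025 = \left(-7 + 6 \sqrt{-4}\right) + 1025 = \left(-7 + 6 \cdot 2 i\right) + 1025 = \left(-7 + 12 i\right) + 1025 = 1018 + 12 i$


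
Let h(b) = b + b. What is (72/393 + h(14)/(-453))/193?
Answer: 7204/11453199 ≈ 0.00062899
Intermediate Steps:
h(b) = 2*b
(72/393 + h(14)/(-453))/193 = (72/393 + (2*14)/(-453))/193 = (72*(1/393) + 28*(-1/453))*(1/193) = (24/131 - 28/453)*(1/193) = (7204/59343)*(1/193) = 7204/11453199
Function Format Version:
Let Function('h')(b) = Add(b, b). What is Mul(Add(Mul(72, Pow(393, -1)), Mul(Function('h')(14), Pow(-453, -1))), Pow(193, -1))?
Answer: Rational(7204, 11453199) ≈ 0.00062899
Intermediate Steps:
Function('h')(b) = Mul(2, b)
Mul(Add(Mul(72, Pow(393, -1)), Mul(Function('h')(14), Pow(-453, -1))), Pow(193, -1)) = Mul(Add(Mul(72, Pow(393, -1)), Mul(Mul(2, 14), Pow(-453, -1))), Pow(193, -1)) = Mul(Add(Mul(72, Rational(1, 393)), Mul(28, Rational(-1, 453))), Rational(1, 193)) = Mul(Add(Rational(24, 131), Rational(-28, 453)), Rational(1, 193)) = Mul(Rational(7204, 59343), Rational(1, 193)) = Rational(7204, 11453199)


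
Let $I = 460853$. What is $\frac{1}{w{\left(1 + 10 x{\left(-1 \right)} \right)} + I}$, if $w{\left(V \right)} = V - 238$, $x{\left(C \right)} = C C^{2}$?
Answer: $\frac{1}{460606} \approx 2.1711 \cdot 10^{-6}$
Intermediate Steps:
$x{\left(C \right)} = C^{3}$
$w{\left(V \right)} = -238 + V$
$\frac{1}{w{\left(1 + 10 x{\left(-1 \right)} \right)} + I} = \frac{1}{\left(-238 + \left(1 + 10 \left(-1\right)^{3}\right)\right) + 460853} = \frac{1}{\left(-238 + \left(1 + 10 \left(-1\right)\right)\right) + 460853} = \frac{1}{\left(-238 + \left(1 - 10\right)\right) + 460853} = \frac{1}{\left(-238 - 9\right) + 460853} = \frac{1}{-247 + 460853} = \frac{1}{460606}$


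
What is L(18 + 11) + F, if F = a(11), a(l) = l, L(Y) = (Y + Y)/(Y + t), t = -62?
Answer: 305/33 ≈ 9.2424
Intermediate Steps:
L(Y) = 2*Y/(-62 + Y) (L(Y) = (Y + Y)/(Y - 62) = (2*Y)/(-62 + Y) = 2*Y/(-62 + Y))
F = 11
L(18 + 11) + F = 2*(18 + 11)/(-62 + (18 + 11)) + 11 = 2*29/(-62 + 29) + 11 = 2*29/(-33) + 11 = 2*29*(-1/33) + 11 = -58/33 + 11 = 305/33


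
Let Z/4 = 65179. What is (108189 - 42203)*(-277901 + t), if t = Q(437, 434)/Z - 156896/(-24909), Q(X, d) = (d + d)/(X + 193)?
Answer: -446567705971826255081/24353155665 ≈ -1.8337e+10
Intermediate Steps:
Z = 260716 (Z = 4*65179 = 260716)
Q(X, d) = 2*d/(193 + X) (Q(X, d) = (2*d)/(193 + X) = 2*d/(193 + X))
t = 306789988913/48706311330 (t = (2*434/(193 + 437))/260716 - 156896/(-24909) = (2*434/630)*(1/260716) - 156896*(-1/24909) = (2*434*(1/630))*(1/260716) + 156896/24909 = (62/45)*(1/260716) + 156896/24909 = 31/5866110 + 156896/24909 = 306789988913/48706311330 ≈ 6.2988)
(108189 - 42203)*(-277901 + t) = (108189 - 42203)*(-277901 + 306789988913/48706311330) = 65986*(-13535225834929417/48706311330) = -446567705971826255081/24353155665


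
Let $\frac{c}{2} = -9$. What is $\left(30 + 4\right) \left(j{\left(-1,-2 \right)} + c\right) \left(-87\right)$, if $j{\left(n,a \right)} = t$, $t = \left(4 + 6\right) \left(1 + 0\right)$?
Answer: $23664$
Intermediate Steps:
$c = -18$ ($c = 2 \left(-9\right) = -18$)
$t = 10$ ($t = 10 \cdot 1 = 10$)
$j{\left(n,a \right)} = 10$
$\left(30 + 4\right) \left(j{\left(-1,-2 \right)} + c\right) \left(-87\right) = \left(30 + 4\right) \left(10 - 18\right) \left(-87\right) = 34 \left(-8\right) \left(-87\right) = \left(-272\right) \left(-87\right) = 23664$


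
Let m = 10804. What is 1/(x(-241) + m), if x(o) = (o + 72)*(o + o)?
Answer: 1/92262 ≈ 1.0839e-5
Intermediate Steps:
x(o) = 2*o*(72 + o) (x(o) = (72 + o)*(2*o) = 2*o*(72 + o))
1/(x(-241) + m) = 1/(2*(-241)*(72 - 241) + 10804) = 1/(2*(-241)*(-169) + 10804) = 1/(81458 + 10804) = 1/92262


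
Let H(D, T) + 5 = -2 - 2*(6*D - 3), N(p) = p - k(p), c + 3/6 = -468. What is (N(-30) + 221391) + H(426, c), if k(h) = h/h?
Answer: 216247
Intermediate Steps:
c = -937/2 (c = -½ - 468 = -937/2 ≈ -468.50)
k(h) = 1
N(p) = -1 + p (N(p) = p - 1*1 = p - 1 = -1 + p)
H(D, T) = -1 - 12*D (H(D, T) = -5 + (-2 - 2*(6*D - 3)) = -5 + (-2 - 2*(-3 + 6*D)) = -5 + (-2 + (6 - 12*D)) = -5 + (4 - 12*D) = -1 - 12*D)
(N(-30) + 221391) + H(426, c) = ((-1 - 30) + 221391) + (-1 - 12*426) = (-31 + 221391) + (-1 - 5112) = 221360 - 5113 = 216247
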